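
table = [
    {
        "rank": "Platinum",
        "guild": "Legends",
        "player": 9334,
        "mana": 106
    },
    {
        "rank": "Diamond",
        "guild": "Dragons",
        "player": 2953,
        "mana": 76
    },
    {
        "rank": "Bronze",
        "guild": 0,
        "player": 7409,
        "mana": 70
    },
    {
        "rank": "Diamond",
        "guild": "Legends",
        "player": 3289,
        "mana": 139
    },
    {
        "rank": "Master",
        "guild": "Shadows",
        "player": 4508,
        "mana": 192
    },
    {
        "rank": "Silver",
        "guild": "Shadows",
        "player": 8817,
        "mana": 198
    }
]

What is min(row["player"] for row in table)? 2953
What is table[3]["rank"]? "Diamond"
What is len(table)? 6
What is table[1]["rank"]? "Diamond"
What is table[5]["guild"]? "Shadows"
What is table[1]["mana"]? 76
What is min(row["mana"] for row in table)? 70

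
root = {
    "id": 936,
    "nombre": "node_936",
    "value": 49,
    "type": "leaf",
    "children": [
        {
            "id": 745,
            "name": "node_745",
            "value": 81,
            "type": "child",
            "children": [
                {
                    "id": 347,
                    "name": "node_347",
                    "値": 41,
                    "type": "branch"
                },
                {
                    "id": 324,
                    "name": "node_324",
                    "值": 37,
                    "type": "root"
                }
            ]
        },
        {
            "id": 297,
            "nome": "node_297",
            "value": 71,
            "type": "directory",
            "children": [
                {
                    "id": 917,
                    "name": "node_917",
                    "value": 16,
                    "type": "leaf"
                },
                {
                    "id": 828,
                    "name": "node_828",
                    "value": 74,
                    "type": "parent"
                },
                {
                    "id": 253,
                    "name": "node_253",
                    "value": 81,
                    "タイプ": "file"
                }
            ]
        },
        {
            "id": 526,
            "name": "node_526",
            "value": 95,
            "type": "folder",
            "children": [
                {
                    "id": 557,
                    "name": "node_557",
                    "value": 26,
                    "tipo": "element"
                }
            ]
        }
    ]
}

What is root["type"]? "leaf"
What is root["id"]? 936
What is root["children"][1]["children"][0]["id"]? 917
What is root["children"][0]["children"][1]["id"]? 324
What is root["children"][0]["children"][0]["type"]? "branch"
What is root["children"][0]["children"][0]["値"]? 41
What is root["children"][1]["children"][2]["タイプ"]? "file"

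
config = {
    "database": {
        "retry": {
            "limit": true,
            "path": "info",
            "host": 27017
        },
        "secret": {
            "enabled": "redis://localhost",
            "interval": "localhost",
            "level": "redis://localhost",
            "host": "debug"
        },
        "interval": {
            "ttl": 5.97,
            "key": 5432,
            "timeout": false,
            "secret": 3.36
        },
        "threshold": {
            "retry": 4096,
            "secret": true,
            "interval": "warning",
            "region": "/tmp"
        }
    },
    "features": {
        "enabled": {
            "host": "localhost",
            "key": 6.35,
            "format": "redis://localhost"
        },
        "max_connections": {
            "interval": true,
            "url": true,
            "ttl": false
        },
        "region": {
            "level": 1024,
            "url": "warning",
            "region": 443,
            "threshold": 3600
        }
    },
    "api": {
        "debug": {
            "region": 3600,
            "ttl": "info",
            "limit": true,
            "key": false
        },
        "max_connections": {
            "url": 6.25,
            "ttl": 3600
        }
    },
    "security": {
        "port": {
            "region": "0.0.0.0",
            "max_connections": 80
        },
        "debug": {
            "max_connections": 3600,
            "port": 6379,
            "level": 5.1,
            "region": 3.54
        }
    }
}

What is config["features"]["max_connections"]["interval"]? True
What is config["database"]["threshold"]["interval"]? "warning"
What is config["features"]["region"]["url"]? "warning"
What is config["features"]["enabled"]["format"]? "redis://localhost"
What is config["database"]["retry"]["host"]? 27017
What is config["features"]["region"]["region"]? 443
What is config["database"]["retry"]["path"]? "info"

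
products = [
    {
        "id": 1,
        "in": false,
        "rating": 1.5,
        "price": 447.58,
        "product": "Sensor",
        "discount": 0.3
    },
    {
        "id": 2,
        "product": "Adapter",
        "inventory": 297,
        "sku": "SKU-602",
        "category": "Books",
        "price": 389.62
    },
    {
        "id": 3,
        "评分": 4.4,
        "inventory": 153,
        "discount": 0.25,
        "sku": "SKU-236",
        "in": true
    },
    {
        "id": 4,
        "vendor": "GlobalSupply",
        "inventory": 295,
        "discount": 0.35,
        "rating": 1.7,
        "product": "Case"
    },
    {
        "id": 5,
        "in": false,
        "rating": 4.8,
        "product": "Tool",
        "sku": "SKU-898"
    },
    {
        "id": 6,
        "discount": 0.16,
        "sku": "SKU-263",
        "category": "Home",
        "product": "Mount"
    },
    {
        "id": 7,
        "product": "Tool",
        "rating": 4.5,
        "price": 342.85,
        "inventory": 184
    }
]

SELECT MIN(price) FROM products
342.85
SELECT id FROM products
[1, 2, 3, 4, 5, 6, 7]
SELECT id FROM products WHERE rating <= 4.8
[1, 4, 5, 7]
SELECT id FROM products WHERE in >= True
[3]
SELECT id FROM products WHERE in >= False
[1, 3, 5]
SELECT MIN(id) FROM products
1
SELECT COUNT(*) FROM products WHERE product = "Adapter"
1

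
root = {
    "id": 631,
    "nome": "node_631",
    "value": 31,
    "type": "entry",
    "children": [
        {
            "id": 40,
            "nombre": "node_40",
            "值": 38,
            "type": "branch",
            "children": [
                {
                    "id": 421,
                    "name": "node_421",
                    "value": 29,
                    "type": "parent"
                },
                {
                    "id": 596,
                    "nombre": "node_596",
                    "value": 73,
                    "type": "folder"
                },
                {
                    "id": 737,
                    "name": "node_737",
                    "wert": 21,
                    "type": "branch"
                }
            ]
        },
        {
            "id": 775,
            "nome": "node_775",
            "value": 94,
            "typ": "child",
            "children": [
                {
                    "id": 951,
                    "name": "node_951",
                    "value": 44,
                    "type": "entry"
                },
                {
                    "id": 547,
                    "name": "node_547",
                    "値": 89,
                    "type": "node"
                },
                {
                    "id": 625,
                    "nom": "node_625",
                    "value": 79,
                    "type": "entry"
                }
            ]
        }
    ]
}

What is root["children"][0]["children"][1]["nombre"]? "node_596"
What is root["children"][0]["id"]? 40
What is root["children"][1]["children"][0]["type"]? "entry"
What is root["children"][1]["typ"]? "child"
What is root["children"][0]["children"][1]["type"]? "folder"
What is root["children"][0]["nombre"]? "node_40"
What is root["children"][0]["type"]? "branch"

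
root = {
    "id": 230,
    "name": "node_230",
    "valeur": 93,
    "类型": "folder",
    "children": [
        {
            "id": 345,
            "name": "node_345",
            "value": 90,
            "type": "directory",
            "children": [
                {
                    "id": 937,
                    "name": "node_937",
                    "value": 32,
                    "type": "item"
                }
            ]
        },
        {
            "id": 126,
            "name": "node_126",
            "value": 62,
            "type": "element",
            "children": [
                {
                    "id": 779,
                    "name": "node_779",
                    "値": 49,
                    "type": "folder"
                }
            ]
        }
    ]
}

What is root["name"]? "node_230"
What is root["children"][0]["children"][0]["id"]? 937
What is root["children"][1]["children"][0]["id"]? 779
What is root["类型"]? "folder"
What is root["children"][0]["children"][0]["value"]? 32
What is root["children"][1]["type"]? "element"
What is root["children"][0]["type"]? "directory"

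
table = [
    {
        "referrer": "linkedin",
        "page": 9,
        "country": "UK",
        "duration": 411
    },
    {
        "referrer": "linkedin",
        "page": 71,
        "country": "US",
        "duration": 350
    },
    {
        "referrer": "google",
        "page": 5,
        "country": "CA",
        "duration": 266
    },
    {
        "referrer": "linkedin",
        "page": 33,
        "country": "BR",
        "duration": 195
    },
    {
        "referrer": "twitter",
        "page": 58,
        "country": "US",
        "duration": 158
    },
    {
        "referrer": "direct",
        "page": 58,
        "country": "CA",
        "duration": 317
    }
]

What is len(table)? 6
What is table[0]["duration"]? 411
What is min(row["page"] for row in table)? 5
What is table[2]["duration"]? 266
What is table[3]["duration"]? 195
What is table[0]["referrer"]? "linkedin"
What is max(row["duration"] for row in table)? 411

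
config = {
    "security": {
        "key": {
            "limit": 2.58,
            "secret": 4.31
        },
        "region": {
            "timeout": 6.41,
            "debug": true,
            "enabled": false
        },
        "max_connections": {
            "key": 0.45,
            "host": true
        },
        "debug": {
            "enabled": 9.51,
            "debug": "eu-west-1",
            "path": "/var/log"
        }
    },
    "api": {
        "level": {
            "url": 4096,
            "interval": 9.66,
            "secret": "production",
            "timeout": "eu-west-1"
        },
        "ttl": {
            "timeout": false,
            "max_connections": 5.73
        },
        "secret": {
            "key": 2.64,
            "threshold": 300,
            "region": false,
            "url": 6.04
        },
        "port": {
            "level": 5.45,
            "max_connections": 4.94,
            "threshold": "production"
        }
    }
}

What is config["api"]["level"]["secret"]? "production"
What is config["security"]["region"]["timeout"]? 6.41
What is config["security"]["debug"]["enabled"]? 9.51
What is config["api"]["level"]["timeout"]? "eu-west-1"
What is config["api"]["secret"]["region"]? False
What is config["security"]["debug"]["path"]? "/var/log"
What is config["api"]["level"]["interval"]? 9.66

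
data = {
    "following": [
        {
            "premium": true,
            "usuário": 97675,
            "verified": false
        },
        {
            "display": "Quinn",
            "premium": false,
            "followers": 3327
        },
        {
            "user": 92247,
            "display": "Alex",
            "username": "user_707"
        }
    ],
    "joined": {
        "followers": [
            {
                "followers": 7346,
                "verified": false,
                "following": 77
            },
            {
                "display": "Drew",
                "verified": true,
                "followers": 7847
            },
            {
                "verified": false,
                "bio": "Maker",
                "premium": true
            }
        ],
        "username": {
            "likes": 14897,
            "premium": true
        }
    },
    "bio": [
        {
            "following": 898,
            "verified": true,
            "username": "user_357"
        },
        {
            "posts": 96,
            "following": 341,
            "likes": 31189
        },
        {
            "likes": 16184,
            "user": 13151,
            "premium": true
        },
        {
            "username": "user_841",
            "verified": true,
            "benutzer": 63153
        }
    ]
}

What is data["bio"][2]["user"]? 13151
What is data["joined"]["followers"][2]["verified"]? False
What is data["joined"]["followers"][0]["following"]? 77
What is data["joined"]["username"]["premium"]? True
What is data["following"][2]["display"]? "Alex"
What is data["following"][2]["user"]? 92247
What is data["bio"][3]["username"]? "user_841"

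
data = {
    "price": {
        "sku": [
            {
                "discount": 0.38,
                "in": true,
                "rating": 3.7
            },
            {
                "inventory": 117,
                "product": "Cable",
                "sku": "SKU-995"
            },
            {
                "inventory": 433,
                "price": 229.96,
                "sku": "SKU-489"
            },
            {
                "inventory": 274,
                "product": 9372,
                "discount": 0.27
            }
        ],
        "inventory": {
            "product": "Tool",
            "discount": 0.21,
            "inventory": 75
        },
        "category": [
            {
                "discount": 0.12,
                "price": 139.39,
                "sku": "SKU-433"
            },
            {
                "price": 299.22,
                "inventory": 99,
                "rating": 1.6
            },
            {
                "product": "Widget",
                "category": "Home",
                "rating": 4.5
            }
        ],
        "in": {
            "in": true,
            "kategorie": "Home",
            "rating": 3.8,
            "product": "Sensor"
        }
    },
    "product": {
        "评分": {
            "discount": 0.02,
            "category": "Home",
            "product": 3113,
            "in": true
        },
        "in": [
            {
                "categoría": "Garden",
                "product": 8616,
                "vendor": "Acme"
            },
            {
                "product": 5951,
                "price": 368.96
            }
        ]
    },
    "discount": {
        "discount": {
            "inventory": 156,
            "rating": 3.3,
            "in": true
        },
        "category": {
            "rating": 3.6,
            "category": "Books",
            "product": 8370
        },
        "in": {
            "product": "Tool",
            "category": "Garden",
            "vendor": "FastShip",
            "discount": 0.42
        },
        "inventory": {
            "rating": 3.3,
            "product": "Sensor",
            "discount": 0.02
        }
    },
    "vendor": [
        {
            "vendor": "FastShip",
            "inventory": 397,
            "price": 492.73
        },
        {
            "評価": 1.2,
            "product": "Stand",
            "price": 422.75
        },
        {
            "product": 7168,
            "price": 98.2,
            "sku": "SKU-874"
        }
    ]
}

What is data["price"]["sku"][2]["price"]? 229.96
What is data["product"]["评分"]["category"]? "Home"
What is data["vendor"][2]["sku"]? "SKU-874"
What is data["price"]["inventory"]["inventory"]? 75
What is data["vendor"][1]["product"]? "Stand"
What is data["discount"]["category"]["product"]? 8370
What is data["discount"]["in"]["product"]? "Tool"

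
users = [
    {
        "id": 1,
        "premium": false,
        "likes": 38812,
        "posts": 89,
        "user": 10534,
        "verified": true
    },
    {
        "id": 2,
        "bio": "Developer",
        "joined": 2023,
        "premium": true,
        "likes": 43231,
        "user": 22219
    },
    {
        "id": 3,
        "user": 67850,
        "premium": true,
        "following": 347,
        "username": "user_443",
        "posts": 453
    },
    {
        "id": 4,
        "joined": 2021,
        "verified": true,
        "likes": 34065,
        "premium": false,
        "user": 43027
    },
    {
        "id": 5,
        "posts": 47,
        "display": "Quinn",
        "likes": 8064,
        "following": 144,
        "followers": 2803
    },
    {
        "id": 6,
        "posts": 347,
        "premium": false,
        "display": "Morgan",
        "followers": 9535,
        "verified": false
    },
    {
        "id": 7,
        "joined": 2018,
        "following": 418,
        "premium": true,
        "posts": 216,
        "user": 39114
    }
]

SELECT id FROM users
[1, 2, 3, 4, 5, 6, 7]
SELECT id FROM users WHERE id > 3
[4, 5, 6, 7]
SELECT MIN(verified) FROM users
False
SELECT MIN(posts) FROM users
47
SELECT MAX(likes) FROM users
43231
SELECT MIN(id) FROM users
1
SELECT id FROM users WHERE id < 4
[1, 2, 3]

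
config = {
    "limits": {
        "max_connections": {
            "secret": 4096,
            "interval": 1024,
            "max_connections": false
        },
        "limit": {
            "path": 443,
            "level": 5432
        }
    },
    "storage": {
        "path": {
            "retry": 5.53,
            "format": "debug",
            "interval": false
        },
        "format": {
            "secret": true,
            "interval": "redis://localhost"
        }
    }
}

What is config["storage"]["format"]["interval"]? "redis://localhost"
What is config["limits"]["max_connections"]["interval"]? 1024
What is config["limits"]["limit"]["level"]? 5432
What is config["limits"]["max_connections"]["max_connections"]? False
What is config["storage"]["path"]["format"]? "debug"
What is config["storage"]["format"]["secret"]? True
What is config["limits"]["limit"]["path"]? 443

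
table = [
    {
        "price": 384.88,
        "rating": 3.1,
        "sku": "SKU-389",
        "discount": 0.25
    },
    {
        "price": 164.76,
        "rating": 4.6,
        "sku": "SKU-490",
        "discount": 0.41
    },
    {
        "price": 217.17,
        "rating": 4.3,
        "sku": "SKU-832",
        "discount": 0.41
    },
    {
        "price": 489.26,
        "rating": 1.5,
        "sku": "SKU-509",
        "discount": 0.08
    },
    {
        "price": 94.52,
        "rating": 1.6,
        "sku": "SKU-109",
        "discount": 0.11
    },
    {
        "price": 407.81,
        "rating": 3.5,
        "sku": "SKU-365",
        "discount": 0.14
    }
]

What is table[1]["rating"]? 4.6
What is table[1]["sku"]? "SKU-490"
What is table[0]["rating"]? 3.1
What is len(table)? 6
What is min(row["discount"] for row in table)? 0.08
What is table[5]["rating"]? 3.5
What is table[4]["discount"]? 0.11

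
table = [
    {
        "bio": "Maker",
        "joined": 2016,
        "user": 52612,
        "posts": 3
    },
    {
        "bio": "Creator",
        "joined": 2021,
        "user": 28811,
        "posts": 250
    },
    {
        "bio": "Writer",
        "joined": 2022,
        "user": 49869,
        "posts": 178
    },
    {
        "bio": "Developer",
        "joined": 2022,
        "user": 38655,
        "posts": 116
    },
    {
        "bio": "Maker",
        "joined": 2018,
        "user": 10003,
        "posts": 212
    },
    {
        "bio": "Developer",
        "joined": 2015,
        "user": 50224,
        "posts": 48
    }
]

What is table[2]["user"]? 49869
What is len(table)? 6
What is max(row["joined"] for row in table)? 2022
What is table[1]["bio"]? "Creator"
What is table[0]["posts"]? 3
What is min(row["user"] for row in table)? 10003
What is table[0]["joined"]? 2016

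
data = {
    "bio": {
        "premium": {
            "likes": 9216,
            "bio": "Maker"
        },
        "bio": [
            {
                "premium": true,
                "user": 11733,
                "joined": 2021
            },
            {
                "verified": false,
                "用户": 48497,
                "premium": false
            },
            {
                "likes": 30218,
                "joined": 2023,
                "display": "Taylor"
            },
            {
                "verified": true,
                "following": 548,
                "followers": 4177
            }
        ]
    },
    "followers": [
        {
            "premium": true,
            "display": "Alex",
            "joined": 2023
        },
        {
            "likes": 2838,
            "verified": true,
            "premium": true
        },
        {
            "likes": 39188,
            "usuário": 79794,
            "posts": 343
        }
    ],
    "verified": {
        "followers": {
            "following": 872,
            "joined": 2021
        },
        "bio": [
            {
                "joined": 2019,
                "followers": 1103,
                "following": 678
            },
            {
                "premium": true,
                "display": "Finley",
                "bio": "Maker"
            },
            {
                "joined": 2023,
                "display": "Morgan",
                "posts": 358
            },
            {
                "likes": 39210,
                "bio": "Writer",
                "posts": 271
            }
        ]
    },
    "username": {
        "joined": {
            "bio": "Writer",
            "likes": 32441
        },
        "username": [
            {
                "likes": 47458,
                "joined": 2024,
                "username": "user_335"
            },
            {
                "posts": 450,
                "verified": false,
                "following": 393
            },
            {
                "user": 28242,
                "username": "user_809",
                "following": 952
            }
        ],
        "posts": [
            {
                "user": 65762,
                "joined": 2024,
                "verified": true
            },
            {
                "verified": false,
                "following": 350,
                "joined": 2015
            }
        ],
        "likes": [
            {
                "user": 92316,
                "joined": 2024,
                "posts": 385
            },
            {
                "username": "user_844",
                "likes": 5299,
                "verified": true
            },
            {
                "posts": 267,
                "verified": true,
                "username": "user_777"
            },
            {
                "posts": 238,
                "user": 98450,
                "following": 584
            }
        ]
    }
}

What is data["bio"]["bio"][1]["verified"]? False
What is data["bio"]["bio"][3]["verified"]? True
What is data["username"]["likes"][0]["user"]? 92316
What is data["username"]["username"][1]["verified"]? False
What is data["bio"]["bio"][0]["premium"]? True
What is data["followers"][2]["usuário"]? 79794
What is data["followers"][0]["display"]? "Alex"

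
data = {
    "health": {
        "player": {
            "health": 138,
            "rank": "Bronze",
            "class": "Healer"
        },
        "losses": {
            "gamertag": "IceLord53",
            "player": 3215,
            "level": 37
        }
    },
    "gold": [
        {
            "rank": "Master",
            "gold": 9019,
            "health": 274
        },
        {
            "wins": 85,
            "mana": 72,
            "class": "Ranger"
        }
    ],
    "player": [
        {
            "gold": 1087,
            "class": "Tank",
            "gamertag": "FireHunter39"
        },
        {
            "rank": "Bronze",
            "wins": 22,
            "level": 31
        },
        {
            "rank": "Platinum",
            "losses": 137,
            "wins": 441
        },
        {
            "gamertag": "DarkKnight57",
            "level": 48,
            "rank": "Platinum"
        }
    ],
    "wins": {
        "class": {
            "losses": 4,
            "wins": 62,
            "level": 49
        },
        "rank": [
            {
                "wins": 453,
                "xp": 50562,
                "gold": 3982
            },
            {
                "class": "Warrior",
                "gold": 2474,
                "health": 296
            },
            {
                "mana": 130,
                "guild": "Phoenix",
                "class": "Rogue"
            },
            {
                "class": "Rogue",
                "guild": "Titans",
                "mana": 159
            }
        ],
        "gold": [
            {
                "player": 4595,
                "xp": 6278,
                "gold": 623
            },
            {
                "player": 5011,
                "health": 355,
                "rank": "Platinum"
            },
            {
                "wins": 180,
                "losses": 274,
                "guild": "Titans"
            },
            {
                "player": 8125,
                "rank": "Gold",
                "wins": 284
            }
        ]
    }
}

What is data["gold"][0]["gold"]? 9019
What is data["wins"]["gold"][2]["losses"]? 274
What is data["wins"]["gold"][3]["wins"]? 284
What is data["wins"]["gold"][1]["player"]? 5011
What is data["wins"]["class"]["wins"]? 62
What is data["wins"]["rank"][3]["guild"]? "Titans"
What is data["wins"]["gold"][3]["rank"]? "Gold"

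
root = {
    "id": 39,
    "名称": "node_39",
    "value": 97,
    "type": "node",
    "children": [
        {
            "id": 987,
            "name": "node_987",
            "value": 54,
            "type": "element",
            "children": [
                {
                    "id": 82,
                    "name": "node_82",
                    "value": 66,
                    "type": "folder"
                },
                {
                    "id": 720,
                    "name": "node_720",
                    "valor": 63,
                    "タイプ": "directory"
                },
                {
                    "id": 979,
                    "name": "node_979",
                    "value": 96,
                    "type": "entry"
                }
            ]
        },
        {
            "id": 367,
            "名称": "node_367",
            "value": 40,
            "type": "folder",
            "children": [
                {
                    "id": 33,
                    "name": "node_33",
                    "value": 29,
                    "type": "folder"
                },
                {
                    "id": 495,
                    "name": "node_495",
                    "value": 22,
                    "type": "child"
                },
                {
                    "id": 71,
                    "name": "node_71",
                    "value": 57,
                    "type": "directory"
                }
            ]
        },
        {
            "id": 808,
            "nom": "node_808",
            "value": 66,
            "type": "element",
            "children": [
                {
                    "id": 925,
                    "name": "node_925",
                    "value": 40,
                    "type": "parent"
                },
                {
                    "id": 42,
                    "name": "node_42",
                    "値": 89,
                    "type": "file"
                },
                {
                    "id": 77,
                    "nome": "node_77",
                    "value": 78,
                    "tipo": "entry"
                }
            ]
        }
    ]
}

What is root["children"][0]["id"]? 987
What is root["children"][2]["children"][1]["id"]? 42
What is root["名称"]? "node_39"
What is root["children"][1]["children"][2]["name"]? "node_71"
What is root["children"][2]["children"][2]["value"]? 78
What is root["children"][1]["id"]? 367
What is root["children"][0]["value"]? 54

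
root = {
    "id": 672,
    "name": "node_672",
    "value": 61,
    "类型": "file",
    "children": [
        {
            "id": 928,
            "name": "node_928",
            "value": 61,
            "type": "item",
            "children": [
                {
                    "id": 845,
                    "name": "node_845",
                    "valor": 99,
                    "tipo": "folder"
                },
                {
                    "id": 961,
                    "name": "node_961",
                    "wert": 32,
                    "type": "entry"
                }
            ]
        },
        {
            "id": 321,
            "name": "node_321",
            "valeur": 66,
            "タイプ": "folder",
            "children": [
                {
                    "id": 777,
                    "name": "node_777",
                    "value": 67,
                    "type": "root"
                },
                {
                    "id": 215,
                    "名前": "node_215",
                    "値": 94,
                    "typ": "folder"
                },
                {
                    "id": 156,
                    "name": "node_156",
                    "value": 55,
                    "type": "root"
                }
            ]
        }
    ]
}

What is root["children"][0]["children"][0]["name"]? "node_845"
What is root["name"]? "node_672"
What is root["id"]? 672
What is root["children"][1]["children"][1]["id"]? 215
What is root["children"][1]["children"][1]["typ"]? "folder"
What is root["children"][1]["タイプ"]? "folder"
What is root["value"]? 61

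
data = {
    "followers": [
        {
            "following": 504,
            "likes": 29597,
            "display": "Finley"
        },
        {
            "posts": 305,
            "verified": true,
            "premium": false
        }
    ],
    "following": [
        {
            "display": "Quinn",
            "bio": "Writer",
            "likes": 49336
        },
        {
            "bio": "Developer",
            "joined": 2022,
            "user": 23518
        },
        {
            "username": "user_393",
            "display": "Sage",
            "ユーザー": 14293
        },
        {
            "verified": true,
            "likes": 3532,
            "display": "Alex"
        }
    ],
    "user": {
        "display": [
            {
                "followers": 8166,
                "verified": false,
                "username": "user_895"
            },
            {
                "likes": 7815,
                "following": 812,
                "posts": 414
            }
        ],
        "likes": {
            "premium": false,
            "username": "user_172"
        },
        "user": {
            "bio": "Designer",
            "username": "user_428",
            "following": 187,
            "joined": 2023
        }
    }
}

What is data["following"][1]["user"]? 23518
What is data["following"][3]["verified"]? True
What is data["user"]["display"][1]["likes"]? 7815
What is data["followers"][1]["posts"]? 305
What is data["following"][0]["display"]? "Quinn"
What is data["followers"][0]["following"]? 504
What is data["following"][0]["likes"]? 49336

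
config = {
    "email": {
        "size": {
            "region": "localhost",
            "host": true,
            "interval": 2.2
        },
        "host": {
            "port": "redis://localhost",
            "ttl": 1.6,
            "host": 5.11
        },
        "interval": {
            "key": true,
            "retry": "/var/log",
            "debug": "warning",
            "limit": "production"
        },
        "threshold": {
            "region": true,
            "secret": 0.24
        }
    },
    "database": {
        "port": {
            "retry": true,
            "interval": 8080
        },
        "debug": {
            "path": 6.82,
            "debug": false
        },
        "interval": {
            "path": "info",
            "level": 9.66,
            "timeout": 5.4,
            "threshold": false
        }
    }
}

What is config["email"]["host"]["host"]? 5.11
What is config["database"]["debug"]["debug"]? False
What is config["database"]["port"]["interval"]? 8080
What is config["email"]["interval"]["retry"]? "/var/log"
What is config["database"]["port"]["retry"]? True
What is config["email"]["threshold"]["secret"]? 0.24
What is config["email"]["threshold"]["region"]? True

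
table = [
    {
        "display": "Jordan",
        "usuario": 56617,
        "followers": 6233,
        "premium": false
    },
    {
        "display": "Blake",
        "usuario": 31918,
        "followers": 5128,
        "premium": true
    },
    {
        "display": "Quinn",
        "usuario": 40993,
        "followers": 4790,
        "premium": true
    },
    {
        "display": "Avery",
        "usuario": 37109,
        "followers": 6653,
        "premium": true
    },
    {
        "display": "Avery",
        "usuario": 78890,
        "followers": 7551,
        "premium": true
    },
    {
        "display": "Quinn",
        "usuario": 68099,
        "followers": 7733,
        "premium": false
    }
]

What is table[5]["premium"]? False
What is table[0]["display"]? "Jordan"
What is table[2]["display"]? "Quinn"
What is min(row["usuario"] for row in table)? 31918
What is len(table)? 6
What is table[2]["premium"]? True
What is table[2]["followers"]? 4790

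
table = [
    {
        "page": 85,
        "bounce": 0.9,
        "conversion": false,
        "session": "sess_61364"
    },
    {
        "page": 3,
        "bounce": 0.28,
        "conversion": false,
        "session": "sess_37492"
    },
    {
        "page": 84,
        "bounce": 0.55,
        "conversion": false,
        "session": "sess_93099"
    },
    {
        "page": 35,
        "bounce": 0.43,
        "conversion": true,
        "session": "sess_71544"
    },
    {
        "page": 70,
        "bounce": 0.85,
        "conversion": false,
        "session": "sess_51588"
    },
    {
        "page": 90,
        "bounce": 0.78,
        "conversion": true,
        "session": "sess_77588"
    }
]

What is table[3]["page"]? 35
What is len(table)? 6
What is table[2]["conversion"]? False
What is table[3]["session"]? "sess_71544"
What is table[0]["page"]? 85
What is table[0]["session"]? "sess_61364"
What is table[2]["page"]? 84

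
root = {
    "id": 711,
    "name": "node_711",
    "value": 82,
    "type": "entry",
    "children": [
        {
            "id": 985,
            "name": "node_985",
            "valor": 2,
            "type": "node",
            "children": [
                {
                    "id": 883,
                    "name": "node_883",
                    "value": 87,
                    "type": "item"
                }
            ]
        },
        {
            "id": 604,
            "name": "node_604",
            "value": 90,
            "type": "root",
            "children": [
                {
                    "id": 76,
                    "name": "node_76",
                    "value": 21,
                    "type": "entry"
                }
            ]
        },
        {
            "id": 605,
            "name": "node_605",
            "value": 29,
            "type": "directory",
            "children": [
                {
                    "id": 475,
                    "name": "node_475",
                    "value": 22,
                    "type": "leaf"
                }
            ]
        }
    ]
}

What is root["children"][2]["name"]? "node_605"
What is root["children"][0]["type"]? "node"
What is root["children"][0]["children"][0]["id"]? 883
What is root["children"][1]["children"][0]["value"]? 21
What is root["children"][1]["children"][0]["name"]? "node_76"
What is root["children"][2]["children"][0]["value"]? 22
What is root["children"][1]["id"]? 604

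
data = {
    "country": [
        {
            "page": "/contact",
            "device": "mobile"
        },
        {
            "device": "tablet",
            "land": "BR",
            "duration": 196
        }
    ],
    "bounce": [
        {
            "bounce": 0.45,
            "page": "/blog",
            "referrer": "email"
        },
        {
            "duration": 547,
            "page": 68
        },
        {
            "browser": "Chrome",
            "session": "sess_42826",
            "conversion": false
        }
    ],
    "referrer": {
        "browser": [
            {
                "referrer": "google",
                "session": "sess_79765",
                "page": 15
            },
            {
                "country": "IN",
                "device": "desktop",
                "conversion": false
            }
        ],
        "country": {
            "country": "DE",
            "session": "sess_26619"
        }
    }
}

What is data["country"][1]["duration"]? 196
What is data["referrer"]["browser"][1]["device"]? "desktop"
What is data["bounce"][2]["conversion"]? False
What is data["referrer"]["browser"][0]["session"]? "sess_79765"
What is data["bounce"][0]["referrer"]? "email"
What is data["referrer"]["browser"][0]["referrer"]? "google"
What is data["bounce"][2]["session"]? "sess_42826"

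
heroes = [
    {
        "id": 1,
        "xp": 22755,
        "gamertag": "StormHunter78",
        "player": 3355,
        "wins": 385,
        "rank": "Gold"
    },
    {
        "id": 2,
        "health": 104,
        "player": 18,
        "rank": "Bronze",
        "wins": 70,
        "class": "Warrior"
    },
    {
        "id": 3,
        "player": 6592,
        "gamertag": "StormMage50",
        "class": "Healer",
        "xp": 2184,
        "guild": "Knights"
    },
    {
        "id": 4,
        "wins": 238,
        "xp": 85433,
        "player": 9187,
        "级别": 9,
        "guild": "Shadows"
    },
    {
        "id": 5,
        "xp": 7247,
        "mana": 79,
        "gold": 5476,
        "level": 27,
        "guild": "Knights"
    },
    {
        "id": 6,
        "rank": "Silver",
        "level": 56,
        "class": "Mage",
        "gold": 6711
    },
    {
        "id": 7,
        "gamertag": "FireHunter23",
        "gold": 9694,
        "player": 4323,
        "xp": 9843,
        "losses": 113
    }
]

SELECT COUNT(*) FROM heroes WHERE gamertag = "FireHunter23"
1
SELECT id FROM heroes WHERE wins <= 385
[1, 2, 4]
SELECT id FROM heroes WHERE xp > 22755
[4]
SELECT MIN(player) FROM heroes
18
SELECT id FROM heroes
[1, 2, 3, 4, 5, 6, 7]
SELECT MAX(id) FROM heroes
7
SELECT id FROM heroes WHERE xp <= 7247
[3, 5]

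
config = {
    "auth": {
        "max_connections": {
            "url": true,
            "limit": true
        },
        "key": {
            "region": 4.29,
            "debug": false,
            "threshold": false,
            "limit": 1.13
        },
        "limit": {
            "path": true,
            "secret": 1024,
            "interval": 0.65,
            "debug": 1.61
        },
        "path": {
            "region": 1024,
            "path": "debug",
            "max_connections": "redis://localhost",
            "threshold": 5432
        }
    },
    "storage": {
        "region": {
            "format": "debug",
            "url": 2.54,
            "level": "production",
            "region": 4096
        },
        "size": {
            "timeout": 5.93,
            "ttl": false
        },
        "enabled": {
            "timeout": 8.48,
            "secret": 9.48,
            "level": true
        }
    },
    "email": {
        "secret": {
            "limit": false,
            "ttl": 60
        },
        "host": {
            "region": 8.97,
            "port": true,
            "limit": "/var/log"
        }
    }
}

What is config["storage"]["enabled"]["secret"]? 9.48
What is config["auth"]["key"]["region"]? 4.29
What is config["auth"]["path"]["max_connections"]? "redis://localhost"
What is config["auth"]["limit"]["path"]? True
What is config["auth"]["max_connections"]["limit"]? True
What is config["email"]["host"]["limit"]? "/var/log"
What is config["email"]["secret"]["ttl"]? 60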